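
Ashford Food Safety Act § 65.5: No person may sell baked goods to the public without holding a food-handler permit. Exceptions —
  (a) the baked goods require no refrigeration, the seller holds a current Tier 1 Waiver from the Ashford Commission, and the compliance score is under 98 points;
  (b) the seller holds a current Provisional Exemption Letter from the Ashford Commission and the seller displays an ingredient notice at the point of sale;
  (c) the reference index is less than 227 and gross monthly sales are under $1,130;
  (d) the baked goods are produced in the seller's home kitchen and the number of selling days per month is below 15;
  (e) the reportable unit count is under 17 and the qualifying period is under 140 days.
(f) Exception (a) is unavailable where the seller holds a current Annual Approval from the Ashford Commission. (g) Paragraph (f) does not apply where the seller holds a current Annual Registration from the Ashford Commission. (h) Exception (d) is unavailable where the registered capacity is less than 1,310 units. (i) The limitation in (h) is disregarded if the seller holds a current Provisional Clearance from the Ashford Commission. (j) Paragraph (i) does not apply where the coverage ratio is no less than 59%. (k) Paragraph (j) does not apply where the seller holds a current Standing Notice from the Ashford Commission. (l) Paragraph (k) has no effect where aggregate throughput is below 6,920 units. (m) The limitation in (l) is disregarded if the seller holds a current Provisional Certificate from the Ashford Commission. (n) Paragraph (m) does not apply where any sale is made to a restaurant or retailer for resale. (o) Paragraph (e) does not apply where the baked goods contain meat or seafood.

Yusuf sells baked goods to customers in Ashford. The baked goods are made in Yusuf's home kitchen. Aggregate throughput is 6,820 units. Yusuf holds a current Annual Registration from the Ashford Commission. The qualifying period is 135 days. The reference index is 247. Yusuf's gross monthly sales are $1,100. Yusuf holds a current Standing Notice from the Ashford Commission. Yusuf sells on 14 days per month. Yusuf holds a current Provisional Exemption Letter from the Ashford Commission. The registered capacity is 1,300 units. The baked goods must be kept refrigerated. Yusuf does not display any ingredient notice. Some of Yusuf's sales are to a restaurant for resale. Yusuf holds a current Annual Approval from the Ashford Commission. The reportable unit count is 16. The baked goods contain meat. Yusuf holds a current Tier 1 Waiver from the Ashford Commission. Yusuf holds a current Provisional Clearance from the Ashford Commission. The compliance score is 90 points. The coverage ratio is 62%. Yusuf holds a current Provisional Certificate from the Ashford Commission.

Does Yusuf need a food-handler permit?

Yes — Yusuf must hold a food-handler permit.

Exception (a) fails — the baked goods require refrigeration.
Exception (b) does not apply: no ingredient notice is displayed.
Exception (c) requires that the reference index is less than 227; but the reference index is 247, not less than 227, so (c) is unavailable.
Exception (d)'s conditions are all satisfied: the baked goods are home-kitchen produced; the number of selling days per month is 14, below the 15 limit. Turning to paragraphs (h)–(n): (h) operates against (d): the registered capacity is 1,300 units, less than the 1,310 units limit. (i) would limit (h) — a current Provisional Clearance is held — but (j) sets (i) aside: (j) operates against (i): the coverage ratio is 62%, meeting the 59% threshold. (k) is triggered (a current Standing Notice is held), but is set aside by (l): (l) operates — aggregate throughput is 6,820 units, below the 6,920 units limit. (m) applies (a current Provisional Certificate is held), but is displaced by (n): (n) operates against (m): some sales are to a restaurant for resale. So (d) is unavailable.
Exception (e): the reportable unit count is 16, under the 17 limit; the qualifying period is 135 days, under the 140 days limit — every condition holds. But applying paragraph (o): (o) operates against (e): the baked goods contain meat. So (e) is unavailable.
Every exception is unavailable, so the rule governs.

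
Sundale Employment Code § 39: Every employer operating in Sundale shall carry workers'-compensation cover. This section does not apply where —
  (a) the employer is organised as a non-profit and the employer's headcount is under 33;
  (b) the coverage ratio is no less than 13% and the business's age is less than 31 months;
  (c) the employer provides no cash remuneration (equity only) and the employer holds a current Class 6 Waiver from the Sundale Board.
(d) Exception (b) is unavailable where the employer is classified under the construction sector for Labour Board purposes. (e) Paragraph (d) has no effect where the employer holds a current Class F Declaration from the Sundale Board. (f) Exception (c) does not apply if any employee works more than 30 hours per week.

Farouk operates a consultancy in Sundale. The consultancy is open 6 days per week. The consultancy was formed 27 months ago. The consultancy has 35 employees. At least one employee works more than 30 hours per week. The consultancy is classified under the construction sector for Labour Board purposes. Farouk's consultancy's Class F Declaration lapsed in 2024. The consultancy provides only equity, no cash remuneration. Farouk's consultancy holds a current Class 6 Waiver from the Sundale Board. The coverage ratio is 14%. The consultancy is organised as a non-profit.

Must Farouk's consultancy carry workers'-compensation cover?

Yes — Farouk's consultancy must carry workers'-compensation cover.

Exception (a) does not apply: the employer's headcount is 35, not under 33.
All of (b)'s requirements are met (the coverage ratio is 14%, meeting the 13% threshold; the business's age is 27 months, less than the 31 months limit). However, paragraphs (d)–(e) must be considered: (d) operates against (b): the consultancy is classified under the construction sector. (e), which would lift (d), does not operate here — there is no Class F Declaration in force. Exception (b) does not apply.
Exception (c): remuneration is equity-only; a current Class 6 Waiver is held — every condition holds. But applying paragraph (f): (f) operates against (c): at least one employee exceeds 30 hours/week. Exception (c) does not apply.
None of the exceptions is available; § 39 applies in full.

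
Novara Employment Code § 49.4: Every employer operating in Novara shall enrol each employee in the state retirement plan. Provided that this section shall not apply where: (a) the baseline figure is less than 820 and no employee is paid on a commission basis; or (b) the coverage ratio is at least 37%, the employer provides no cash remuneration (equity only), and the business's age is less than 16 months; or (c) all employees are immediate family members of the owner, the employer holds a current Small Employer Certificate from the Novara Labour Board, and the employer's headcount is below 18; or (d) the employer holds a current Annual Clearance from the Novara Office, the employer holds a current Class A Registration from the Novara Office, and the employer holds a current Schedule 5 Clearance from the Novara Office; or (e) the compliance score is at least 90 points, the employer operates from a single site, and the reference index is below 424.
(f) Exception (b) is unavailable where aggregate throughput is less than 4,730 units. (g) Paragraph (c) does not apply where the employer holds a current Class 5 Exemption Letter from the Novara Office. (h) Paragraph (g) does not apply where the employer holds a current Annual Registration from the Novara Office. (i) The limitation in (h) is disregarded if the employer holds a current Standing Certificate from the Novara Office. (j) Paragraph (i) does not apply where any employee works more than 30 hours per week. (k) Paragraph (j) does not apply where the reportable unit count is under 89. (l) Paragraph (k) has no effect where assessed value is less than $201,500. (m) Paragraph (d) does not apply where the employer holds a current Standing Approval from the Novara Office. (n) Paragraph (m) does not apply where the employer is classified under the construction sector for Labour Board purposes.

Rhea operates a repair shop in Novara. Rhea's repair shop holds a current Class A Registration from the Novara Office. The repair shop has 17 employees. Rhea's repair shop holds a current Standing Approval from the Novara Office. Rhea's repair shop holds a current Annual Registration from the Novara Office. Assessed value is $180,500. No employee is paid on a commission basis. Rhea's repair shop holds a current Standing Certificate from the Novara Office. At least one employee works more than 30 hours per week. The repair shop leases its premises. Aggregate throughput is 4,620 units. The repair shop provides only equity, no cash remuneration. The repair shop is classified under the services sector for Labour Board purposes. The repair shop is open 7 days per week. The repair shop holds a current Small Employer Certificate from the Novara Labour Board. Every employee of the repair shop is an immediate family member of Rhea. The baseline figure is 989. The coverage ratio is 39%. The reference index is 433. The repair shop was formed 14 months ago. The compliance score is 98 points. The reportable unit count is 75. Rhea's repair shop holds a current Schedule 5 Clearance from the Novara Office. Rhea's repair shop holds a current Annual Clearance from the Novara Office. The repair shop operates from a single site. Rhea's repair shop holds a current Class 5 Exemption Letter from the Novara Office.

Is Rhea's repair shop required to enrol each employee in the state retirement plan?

Exception (a) does not apply: the baseline figure is 989, not less than 820.
Exception (b) is satisfied on its face — the coverage ratio is 39%, meeting the 37% threshold; remuneration is equity-only; the business's age is 14 months, less than the 16 months limit. However, paragraph (f) must be considered: (f) is engaged — aggregate throughput is 4,620 units, less than the 4,730 units limit. (b) is therefore removed.
Exception (c)'s conditions are all satisfied: every employee is an immediate family member; a current Small Employer Certificate is held; the employer's headcount is 17, below the 18 limit. As to paragraphs (g)–(l): (g) applies (a current Class 5 Exemption Letter is held), but is itself disapplied by (h): (h) operates — a current Annual Registration is held. (i) is triggered (a current Standing Certificate is held), but yields to (j): (j) is engaged — at least one employee exceeds 30 hours/week. (k) is triggered (the reportable unit count is 75, under the 89 limit), but yields to (l): (l) operates against (k): assessed value is $180,500, less than the $201,500 limit. So (c) applies.
Exception (d)'s conditions are all satisfied: a current Annual Clearance is held; a current Class A Registration is held; a current Schedule 5 Clearance is held. But: (m) is engaged — a current Standing Approval is held. (n), which would lift (m), does not operate here — the repair shop is classified under the services sector. (d) is therefore removed.
Exception (e) does not apply: the reference index is 433, not below 424.

No — exception (c) applies; Rhea's repair shop is not required to enrol each employee in the state retirement plan.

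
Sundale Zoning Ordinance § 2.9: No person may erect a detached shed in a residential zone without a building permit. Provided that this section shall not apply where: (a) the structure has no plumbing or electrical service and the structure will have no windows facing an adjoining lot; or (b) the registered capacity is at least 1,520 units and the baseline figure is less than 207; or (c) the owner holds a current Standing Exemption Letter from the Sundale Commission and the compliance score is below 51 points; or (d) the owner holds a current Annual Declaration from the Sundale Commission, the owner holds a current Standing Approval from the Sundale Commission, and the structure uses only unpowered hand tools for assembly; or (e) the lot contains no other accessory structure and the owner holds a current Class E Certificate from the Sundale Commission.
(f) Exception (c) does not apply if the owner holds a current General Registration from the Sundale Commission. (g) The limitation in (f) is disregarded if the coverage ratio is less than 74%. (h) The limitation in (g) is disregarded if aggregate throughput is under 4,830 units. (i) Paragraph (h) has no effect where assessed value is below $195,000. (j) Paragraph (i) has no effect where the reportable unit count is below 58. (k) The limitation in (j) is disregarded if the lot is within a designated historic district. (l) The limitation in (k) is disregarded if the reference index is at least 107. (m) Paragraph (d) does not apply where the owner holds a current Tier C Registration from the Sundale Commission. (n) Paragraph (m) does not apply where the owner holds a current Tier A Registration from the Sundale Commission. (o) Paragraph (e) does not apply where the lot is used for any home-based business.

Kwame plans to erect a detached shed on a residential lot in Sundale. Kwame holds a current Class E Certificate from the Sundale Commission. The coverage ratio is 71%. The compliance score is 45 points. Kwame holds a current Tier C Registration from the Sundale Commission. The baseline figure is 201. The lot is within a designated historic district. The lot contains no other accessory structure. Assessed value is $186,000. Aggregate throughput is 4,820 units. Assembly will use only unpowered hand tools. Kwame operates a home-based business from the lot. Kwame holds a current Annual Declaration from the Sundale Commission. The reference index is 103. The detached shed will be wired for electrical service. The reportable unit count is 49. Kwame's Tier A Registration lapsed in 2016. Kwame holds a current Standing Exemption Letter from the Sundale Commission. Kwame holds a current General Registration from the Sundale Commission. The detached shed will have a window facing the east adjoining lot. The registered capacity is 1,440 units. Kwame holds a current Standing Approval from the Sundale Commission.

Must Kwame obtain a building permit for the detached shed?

No — exception (c) applies; Kwame does not need a building permit.

Exception (a) fails — electrical service is planned.
Exception (b) fails — the registered capacity is 1,440 units, short of 1,520 units.
Exception (c): a current Standing Exemption Letter is held; the compliance score is 45 points, below the 51 points limit — every condition holds. Applying paragraphs (f)–(l): (f) is engaged (a current General Registration is held), but is itself disapplied by (g): (g) is engaged — the coverage ratio is 71%, less than the 74% limit. (h) operates (aggregate throughput is 4,820 units, under the 4,830 units limit), but is itself disapplied by (i): (i) operates against (h): assessed value is $186,000, below the $195,000 limit. (j) would limit (i) — the reportable unit count is 49, below the 58 limit — but (k) sets (j) aside: (k) operates against (j): the lot is in a historic district. (l) does not operate here (the reference index is 103, short of 107), so (k) stands. (c) remains available.
Exception (d) is satisfied on its face — a current Annual Declaration is held; a current Standing Approval is held; assembly uses only hand tools. However, paragraphs (m)–(n) must be considered: (m) applies — a current Tier C Registration is held. (n), which would lift (m), is not engaged — no current Tier A Registration is held. (d) is therefore removed.
Exception (e) is satisfied on its face — the lot has no other accessory structure; a current Class E Certificate is held. Turning to paragraph (o): (o) operates against (e): a home-based business operates on the lot. (e) is therefore removed.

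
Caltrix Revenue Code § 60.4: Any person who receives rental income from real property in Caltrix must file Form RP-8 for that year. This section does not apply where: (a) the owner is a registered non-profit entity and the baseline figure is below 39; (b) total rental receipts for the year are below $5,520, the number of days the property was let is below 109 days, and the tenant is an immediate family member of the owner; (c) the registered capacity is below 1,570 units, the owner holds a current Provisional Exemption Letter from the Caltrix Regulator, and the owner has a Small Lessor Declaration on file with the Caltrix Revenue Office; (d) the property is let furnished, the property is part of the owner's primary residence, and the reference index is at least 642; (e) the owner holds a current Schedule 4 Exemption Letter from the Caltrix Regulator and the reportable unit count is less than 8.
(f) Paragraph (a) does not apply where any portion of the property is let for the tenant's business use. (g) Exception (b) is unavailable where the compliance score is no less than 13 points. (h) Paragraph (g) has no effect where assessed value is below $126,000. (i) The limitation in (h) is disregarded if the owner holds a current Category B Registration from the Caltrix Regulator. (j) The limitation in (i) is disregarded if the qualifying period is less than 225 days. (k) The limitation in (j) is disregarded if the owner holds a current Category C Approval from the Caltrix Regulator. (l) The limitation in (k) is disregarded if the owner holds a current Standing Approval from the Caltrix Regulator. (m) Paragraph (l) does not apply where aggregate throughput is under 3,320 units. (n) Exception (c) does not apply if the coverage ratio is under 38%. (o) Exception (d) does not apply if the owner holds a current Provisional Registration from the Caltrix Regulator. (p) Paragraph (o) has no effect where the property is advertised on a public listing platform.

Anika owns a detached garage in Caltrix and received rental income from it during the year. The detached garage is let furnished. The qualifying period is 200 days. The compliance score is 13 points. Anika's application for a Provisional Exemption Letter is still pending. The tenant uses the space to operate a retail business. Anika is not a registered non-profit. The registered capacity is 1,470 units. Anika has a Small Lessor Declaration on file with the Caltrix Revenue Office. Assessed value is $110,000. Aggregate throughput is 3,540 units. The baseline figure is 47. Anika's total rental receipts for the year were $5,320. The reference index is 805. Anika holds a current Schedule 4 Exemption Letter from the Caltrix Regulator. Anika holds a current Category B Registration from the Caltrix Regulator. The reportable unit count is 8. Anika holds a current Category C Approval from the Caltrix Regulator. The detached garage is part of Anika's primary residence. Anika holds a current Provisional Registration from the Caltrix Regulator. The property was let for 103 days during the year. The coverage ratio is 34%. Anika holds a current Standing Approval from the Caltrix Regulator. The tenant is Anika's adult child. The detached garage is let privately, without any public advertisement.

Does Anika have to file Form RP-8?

No — exception (b) applies; Anika is not required to file Form RP-8.

Exception (a) does not apply: Anika is not a registered non-profit.
Exception (b): total rental receipts for the year are $5,320, below the $5,520 limit; the number of days the property was let is 103 days, below the 109 days limit; the tenant is an immediate family member — every condition holds. Considering the limiting provisions: (g) would limit (b) — the compliance score is 13 points, meeting the 13 points threshold — but (h) sets (g) aside: (h) operates against (g): assessed value is $110,000, below the $126,000 limit. (i) would limit (h) — a current Category B Registration is held — but (j) sets (i) aside: (j) operates against (i): the qualifying period is 200 days, less than the 225 days limit. (k) would limit (j) — a current Category C Approval is held — but (l) sets (k) aside: (l) applies — a current Standing Approval is held. (m), which would lift (l), is not triggered — aggregate throughput is 3,540 units, not under 3,320 units. So (b) applies.
Exception (c) requires that the owner holds a current Provisional Exemption Letter from the Caltrix Regulator; but there is no Provisional Exemption Letter in force, so (c) is unavailable.
All of (d)'s requirements are met (the property is let furnished; the detached garage is part of the primary residence; the reference index is 805, meeting the 642 threshold). However, paragraphs (o)–(p) must be considered: (o) operates against (d): a current Provisional Registration is held. (p), which would lift (o), does not operate here — the property is let privately without advertisement. Exception (d) does not apply.
Exception (e) requires that the reportable unit count is less than 8; but the reportable unit count is 8, not less than 8, so (e) is unavailable.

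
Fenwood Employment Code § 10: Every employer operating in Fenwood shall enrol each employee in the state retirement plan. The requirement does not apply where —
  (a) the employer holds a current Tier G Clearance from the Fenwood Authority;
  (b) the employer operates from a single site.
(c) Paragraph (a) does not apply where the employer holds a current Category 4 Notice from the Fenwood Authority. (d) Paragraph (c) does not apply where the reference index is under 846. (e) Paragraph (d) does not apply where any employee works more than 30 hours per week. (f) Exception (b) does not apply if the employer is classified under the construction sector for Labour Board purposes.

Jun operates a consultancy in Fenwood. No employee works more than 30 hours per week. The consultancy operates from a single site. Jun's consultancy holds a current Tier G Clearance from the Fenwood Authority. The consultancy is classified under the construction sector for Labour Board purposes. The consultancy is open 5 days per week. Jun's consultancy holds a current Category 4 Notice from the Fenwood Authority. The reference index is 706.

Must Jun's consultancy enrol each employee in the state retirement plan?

No — exception (a) applies; Jun's consultancy is not required to enrol each employee in the state retirement plan.

All of (a)'s requirements are met (a current Tier G Clearance is held). Applying paragraphs (c)–(e): (c) would limit (a) — a current Category 4 Notice is held — but (d) sets (c) aside: (d) operates — the reference index is 706, under the 846 limit. (e), which would lift (d), is inapplicable — no employee exceeds 30 hours/week. (a) remains available.
Exception (b): the employer operates from a single site — every condition holds. But applying paragraph (f): (f) is engaged — the consultancy is classified under the construction sector. (b) is therefore removed.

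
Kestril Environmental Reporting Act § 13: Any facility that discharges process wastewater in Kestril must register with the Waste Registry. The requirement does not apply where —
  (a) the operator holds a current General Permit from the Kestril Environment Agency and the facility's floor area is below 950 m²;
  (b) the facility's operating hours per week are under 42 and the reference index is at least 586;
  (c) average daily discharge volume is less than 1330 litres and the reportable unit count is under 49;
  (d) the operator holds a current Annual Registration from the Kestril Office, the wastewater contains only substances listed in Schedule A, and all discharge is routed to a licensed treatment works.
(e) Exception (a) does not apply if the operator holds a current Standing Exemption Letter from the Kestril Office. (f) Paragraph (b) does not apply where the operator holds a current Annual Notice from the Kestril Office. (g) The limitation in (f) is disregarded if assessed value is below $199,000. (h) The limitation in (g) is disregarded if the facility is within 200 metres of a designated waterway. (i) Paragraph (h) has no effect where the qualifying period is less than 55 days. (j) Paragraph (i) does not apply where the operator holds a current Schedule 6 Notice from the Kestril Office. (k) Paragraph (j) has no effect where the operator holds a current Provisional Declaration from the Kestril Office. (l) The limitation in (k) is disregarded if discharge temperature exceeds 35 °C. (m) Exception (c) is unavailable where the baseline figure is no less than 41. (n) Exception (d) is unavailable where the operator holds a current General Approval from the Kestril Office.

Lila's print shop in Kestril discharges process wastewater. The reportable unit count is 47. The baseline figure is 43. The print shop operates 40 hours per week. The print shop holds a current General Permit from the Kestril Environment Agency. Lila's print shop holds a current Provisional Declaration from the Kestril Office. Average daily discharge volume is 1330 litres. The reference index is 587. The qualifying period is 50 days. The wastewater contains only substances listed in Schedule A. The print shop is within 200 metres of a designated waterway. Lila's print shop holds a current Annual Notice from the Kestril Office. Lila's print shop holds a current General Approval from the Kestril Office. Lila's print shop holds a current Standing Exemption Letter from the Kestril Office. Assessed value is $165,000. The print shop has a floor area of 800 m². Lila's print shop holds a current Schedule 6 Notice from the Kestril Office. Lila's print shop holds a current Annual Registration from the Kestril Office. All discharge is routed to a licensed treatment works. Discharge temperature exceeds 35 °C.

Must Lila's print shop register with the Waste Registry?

Yes — Lila's print shop must register with the Waste Registry.

Exception (a) is satisfied on its face — a current General Permit is held; the facility's floor area is 800 m², below the 950 m² limit. But applying paragraph (e): (e) operates against (a): a current Standing Exemption Letter is held. So (a) is unavailable.
Exception (b): the facility's operating hours per week are 40, under the 42 limit; the reference index is 587, meeting the 586 threshold — every condition holds. But: (f) operates against (b): a current Annual Notice is held. (g) applies (assessed value is $165,000, below the $199,000 limit), but is itself disapplied by (h): (h) operates against (g): the print shop is within 200 m of a designated waterway. (i) is triggered (the qualifying period is 50 days, less than the 55 days limit), but is displaced by (j): (j) operates against (i): a current Schedule 6 Notice is held. (k) would limit (j) — a current Provisional Declaration is held — but (l) sets (k) aside: (l) operates against (k): discharge temperature exceeds 35 °C. So (b) is unavailable.
Exception (c) requires that average daily discharge volume is less than 1330 litres; but average daily discharge volume is 1330 litres, not less than 1330 litres, so (c) is unavailable.
Exception (d): a current Annual Registration is held; the wastewater is Schedule-A-only; discharge is routed to a licensed treatment works — every condition holds. However, paragraph (n) must be considered: (n) operates against (d): a current General Approval is held. Exception (d) does not apply.
No exception displaces § 13.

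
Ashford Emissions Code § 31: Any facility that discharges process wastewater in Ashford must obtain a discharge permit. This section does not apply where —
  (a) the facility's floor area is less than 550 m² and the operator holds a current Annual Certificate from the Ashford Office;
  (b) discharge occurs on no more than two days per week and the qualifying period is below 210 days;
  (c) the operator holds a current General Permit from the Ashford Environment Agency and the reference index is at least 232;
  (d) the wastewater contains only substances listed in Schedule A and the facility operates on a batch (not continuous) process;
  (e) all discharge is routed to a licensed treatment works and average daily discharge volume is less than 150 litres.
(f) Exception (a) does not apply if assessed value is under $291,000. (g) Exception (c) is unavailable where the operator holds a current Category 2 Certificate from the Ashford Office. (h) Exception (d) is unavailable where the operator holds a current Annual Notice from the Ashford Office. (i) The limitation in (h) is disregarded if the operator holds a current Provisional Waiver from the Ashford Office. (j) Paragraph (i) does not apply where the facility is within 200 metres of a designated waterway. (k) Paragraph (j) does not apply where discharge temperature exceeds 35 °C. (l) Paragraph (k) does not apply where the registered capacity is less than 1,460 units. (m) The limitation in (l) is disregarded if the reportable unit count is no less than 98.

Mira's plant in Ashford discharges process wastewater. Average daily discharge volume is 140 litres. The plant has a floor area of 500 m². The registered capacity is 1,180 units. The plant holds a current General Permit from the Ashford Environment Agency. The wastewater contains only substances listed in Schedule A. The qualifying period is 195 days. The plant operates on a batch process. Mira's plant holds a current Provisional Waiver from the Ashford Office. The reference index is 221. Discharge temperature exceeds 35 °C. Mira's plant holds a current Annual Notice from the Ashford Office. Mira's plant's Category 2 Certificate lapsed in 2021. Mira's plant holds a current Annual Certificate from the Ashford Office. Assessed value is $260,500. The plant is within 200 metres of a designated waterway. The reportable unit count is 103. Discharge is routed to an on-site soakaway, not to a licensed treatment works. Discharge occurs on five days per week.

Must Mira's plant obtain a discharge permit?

No — exception (d) applies; Mira's plant is not required to obtain a discharge permit.

Exception (a)'s conditions are all satisfied: the facility's floor area is 500 m², less than the 550 m² limit; a current Annual Certificate is held. But applying paragraph (f): (f) operates against (a): assessed value is $260,500, under the $291,000 limit. So (a) is unavailable.
Exception (b) does not apply: discharge occurs on five days per week.
Exception (c) requires that the reference index is at least 232; but the reference index is 221, short of 232, so (c) is unavailable.
All of (d)'s requirements are met (the wastewater is Schedule-A-only; the facility operates on a batch process). Applying paragraphs (h)–(m): (h) would limit (d) — a current Annual Notice is held — but (i) sets (h) aside: (i) operates against (h): a current Provisional Waiver is held. (j) would limit (i) — the plant is within 200 m of a designated waterway — but (k) sets (j) aside: (k) is triggered — discharge temperature exceeds 35 °C. (l) would limit (k) — the registered capacity is 1,180 units, less than the 1,460 units limit — but (m) sets (l) aside: (m) is triggered — the reportable unit count is 103, meeting the 98 threshold. Exception (d) stands.
Exception (e) does not apply: discharge is not routed to a licensed treatment works.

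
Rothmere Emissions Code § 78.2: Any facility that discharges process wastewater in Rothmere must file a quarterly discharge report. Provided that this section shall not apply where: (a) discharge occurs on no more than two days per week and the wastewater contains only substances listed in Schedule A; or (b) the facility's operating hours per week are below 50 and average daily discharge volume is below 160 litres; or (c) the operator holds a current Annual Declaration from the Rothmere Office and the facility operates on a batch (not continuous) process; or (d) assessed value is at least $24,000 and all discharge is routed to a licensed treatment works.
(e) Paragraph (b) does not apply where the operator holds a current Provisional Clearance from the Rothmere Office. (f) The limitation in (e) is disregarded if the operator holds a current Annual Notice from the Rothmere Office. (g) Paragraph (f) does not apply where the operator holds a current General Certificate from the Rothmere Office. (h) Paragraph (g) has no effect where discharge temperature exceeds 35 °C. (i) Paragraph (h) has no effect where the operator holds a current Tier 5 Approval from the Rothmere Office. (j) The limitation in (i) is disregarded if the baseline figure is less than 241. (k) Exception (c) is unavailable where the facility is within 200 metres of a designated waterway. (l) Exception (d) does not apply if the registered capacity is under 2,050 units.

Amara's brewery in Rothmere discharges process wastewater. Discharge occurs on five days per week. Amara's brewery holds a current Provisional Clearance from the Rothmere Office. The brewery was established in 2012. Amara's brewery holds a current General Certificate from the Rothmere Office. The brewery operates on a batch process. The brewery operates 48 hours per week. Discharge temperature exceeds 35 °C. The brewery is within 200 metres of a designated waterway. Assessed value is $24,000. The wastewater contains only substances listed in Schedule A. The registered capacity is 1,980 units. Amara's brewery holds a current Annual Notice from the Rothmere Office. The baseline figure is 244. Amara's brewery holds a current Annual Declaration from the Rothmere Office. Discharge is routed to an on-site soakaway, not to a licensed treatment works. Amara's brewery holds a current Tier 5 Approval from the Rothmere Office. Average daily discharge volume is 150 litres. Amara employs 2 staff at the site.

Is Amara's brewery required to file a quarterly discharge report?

Exception (a) does not apply: discharge occurs on five days per week.
Exception (b) is satisfied on its face — the facility's operating hours per week are 48, below the 50 limit; average daily discharge volume is 150 litres, below the 160 litres limit. But: (e) operates against (b): a current Provisional Clearance is held. (f) would limit (e) — a current Annual Notice is held — but (g) sets (f) aside: (g) applies — a current General Certificate is held. (h) is triggered (discharge temperature exceeds 35 °C), but is overridden by (i): (i) operates against (h): a current Tier 5 Approval is held. (j) is not triggered (the baseline figure is 244, not less than 241), so (i) stands. Exception (b) does not apply.
Exception (c)'s conditions are all satisfied: a current Annual Declaration is held; the facility operates on a batch process. But applying paragraph (k): (k) operates against (c): the brewery is within 200 m of a designated waterway. Exception (c) does not apply.
Exception (d) does not apply: discharge is not routed to a licensed treatment works.
Every exception is unavailable, so the rule governs.

Yes — Amara's brewery must file a quarterly discharge report.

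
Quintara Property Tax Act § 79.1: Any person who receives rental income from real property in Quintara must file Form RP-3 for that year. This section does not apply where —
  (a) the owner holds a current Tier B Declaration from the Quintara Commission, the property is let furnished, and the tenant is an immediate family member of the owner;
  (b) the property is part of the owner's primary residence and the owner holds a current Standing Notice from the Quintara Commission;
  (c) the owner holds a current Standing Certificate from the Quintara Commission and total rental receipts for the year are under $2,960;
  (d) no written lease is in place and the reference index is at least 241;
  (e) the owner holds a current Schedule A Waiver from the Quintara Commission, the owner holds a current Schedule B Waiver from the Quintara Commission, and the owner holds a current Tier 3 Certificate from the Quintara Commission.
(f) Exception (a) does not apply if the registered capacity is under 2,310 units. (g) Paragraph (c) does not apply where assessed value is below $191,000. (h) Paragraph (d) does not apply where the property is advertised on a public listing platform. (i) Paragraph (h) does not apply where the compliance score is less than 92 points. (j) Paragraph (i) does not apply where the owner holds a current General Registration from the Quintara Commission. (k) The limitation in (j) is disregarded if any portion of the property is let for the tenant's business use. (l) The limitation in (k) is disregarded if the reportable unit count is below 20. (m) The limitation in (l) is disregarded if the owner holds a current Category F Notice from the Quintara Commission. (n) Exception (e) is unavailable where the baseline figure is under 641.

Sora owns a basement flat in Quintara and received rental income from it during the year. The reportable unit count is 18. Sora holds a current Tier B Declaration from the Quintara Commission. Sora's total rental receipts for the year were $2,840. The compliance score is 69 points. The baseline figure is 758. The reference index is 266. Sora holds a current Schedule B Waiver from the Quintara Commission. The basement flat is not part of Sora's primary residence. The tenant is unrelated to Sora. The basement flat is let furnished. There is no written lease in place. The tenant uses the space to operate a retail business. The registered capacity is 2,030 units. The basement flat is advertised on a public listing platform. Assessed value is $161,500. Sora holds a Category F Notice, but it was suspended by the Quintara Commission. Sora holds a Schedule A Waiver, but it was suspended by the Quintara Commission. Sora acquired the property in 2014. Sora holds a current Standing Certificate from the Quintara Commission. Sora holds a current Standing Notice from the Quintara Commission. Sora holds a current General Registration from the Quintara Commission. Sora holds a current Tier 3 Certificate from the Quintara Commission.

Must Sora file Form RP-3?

Yes — Sora must file Form RP-3.

Exception (a) fails — the tenant is unrelated to the owner.
Exception (b) fails — the basement flat is not part of the primary residence.
Exception (c)'s conditions are all satisfied: a current Standing Certificate is held; total rental receipts for the year are $2,840, under the $2,960 limit. However, paragraph (g) must be considered: (g) operates against (c): assessed value is $161,500, below the $191,000 limit. So (c) is unavailable.
Exception (d): there is no written lease; the reference index is 266, meeting the 241 threshold — every condition holds. But: (h) is engaged — the property is publicly advertised. (i) operates (the compliance score is 69 points, less than the 92 points limit), but is itself disapplied by (j): (j) operates against (i): a current General Registration is held. (k) is triggered (the space is let for business use), but is displaced by (l): (l) applies — the reportable unit count is 18, below the 20 limit. (m) does not operate here (the Category F Notice is not current), so (l) stands. Exception (d) does not apply.
Exception (e) requires that the owner holds a current Schedule A Waiver from the Quintara Commission; but no current Schedule A Waiver is held, so (e) is unavailable.
No exception is made out. Sora falls within the general rule.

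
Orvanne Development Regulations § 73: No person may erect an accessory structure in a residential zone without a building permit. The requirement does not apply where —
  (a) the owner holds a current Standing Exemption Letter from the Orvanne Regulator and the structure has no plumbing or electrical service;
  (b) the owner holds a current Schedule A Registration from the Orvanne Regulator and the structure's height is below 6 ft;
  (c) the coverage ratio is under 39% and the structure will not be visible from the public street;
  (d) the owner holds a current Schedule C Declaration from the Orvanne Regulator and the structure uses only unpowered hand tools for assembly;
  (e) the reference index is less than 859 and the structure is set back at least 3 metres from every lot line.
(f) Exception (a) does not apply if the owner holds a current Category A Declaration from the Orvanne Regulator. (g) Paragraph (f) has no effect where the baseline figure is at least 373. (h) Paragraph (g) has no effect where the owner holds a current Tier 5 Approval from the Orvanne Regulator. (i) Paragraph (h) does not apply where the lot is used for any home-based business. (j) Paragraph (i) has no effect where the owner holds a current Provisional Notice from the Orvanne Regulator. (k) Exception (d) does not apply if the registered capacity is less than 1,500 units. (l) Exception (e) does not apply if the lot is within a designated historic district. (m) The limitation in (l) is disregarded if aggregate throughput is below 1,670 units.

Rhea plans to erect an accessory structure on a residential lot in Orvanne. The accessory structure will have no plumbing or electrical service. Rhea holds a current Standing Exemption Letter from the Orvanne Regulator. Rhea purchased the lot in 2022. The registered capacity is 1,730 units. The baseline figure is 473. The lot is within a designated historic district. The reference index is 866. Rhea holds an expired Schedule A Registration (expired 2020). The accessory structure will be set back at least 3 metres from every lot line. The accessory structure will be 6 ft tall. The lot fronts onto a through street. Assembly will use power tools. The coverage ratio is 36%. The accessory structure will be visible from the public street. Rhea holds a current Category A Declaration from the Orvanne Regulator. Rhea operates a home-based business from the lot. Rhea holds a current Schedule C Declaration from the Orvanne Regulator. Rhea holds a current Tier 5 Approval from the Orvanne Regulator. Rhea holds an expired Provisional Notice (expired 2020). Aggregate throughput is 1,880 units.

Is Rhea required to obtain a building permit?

No — exception (a) applies; Rhea does not need a building permit.

Exception (a)'s conditions are all satisfied: a current Standing Exemption Letter is held; there is no plumbing or electrical service. Under paragraphs (f)–(j): (f) applies (a current Category A Declaration is held), but is set aside by (g): (g) applies — the baseline figure is 473, meeting the 373 threshold. (h) applies (a current Tier 5 Approval is held), but is overridden by (i): (i) operates against (h): a home-based business operates on the lot. (j) is not triggered (no current Provisional Notice is held), so (i) stands. Exception (a) stands.
Exception (b) requires that the owner holds a current Schedule A Registration from the Orvanne Regulator; but the Schedule A Registration is not current, so (b) is unavailable.
Exception (c) fails — the structure will be visible from the street.
Exception (d) fails — assembly uses power tools.
Exception (e) requires that the reference index is less than 859; but the reference index is 866, not less than 859, so (e) is unavailable.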